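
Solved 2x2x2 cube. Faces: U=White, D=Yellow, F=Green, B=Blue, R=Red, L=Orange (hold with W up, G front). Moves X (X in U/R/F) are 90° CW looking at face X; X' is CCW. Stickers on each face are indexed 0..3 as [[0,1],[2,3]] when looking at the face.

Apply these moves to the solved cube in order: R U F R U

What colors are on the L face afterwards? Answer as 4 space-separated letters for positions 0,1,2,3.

After move 1 (R): R=RRRR U=WGWG F=GYGY D=YBYB B=WBWB
After move 2 (U): U=WWGG F=RRGY R=WBRR B=OOWB L=GYOO
After move 3 (F): F=GRYR U=WWOY R=GBGR D=RWYB L=GYOB
After move 4 (R): R=GGRB U=WROR F=GWYB D=RWYO B=YOWB
After move 5 (U): U=OWRR F=GGYB R=YORB B=GYWB L=GWOB
Query: L face = GWOB

Answer: G W O B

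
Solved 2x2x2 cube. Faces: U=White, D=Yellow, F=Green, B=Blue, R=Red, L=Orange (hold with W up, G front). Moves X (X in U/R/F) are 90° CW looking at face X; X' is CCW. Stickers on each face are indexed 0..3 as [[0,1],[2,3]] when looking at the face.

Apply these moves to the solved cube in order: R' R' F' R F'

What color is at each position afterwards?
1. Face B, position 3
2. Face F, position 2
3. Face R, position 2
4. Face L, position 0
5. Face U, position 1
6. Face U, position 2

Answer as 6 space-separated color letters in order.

Answer: B B O O B Y

Derivation:
After move 1 (R'): R=RRRR U=WBWB F=GWGW D=YGYG B=YBYB
After move 2 (R'): R=RRRR U=WYWY F=GBGB D=YWYW B=GBGB
After move 3 (F'): F=BBGG U=WYRR R=WRYR D=OOYW L=OYOW
After move 4 (R): R=YWRR U=WBRG F=BOGW D=OGYG B=RBYB
After move 5 (F'): F=OWBG U=WBYR R=GWOR D=YWYG L=OGOR
Query 1: B[3] = B
Query 2: F[2] = B
Query 3: R[2] = O
Query 4: L[0] = O
Query 5: U[1] = B
Query 6: U[2] = Y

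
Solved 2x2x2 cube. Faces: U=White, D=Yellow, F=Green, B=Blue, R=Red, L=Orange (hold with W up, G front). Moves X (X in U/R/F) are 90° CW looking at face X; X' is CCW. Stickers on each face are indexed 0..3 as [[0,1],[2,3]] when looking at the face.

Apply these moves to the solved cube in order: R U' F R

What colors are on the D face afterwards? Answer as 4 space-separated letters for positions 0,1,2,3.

After move 1 (R): R=RRRR U=WGWG F=GYGY D=YBYB B=WBWB
After move 2 (U'): U=GGWW F=OOGY R=GYRR B=RRWB L=WBOO
After move 3 (F): F=GOYO U=GGOB R=WYWR D=RGYB L=WYOB
After move 4 (R): R=WWRY U=GOOO F=GGYB D=RWYR B=BRGB
Query: D face = RWYR

Answer: R W Y R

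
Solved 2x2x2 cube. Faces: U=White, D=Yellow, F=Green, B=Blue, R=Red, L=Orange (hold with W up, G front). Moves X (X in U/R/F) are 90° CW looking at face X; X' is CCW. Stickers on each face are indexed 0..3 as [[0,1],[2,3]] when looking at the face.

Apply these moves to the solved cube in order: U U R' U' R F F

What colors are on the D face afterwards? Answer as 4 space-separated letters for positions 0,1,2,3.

After move 1 (U): U=WWWW F=RRGG R=BBRR B=OOBB L=GGOO
After move 2 (U): U=WWWW F=BBGG R=OORR B=GGBB L=RROO
After move 3 (R'): R=OROR U=WBWG F=BWGW D=YBYG B=YGYB
After move 4 (U'): U=BGWW F=RRGW R=BWOR B=ORYB L=YGOO
After move 5 (R): R=OBRW U=BRWW F=RBGG D=YYYO B=WRGB
After move 6 (F): F=GRGB U=BROG R=WBWW D=ROYO L=YYOY
After move 7 (F): F=GGBR U=BRYY R=OBGW D=WWYO L=YROO
Query: D face = WWYO

Answer: W W Y O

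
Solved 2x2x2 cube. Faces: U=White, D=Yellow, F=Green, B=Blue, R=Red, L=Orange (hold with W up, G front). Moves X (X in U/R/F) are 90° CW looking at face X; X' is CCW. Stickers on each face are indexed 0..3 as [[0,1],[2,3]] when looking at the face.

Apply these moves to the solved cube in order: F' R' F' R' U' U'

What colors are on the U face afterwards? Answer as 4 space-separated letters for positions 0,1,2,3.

After move 1 (F'): F=GGGG U=WWRR R=YRYR D=OOYY L=OWOW
After move 2 (R'): R=RRYY U=WBRB F=GWGR D=OGYG B=YBOB
After move 3 (F'): F=WRGG U=WBRY R=GROY D=WWYG L=OBOR
After move 4 (R'): R=RYGO U=WORY F=WBGY D=WRYG B=GBWB
After move 5 (U'): U=OYWR F=OBGY R=WBGO B=RYWB L=GBOR
After move 6 (U'): U=YROW F=GBGY R=OBGO B=WBWB L=RYOR
Query: U face = YROW

Answer: Y R O W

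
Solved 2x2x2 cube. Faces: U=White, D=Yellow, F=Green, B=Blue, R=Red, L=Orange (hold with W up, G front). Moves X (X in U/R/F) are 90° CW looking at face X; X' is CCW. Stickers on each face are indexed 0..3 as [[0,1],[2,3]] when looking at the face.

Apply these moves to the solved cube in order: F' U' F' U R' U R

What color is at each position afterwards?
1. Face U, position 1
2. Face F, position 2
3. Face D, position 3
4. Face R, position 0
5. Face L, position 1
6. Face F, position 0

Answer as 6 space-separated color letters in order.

Answer: R O W Y W R

Derivation:
After move 1 (F'): F=GGGG U=WWRR R=YRYR D=OOYY L=OWOW
After move 2 (U'): U=WRWR F=OWGG R=GGYR B=YRBB L=BBOW
After move 3 (F'): F=WGOG U=WRGY R=OGOR D=BWYY L=BROW
After move 4 (U): U=GWYR F=OGOG R=YROR B=BRBB L=WGOW
After move 5 (R'): R=RRYO U=GBYB F=OWOR D=BGYG B=YRWB
After move 6 (U): U=YGBB F=RROR R=YRYO B=WGWB L=OWOW
After move 7 (R): R=YYOR U=YRBR F=RGOG D=BWYW B=BGGB
Query 1: U[1] = R
Query 2: F[2] = O
Query 3: D[3] = W
Query 4: R[0] = Y
Query 5: L[1] = W
Query 6: F[0] = R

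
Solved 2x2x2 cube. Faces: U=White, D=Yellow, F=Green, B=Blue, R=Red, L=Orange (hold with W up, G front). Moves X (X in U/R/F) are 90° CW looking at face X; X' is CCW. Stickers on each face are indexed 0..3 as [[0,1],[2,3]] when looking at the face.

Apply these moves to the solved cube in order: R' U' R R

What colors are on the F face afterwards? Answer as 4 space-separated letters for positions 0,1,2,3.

After move 1 (R'): R=RRRR U=WBWB F=GWGW D=YGYG B=YBYB
After move 2 (U'): U=BBWW F=OOGW R=GWRR B=RRYB L=YBOO
After move 3 (R): R=RGRW U=BOWW F=OGGG D=YYYR B=WRBB
After move 4 (R): R=RRWG U=BGWG F=OYGR D=YBYW B=WROB
Query: F face = OYGR

Answer: O Y G R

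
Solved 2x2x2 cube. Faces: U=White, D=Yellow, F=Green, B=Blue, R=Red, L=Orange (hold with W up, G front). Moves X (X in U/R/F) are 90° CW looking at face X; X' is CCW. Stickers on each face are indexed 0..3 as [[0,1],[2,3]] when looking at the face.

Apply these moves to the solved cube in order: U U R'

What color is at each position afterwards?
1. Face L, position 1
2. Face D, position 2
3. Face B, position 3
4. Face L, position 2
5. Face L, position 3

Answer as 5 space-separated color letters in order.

Answer: R Y B O O

Derivation:
After move 1 (U): U=WWWW F=RRGG R=BBRR B=OOBB L=GGOO
After move 2 (U): U=WWWW F=BBGG R=OORR B=GGBB L=RROO
After move 3 (R'): R=OROR U=WBWG F=BWGW D=YBYG B=YGYB
Query 1: L[1] = R
Query 2: D[2] = Y
Query 3: B[3] = B
Query 4: L[2] = O
Query 5: L[3] = O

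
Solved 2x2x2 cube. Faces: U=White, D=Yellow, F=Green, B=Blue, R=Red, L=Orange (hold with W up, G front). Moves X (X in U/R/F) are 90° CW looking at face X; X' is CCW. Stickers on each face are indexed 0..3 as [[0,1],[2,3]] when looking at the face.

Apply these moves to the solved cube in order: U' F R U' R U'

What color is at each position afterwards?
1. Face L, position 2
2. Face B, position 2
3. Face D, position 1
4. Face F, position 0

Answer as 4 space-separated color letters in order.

Answer: O O W B

Derivation:
After move 1 (U'): U=WWWW F=OOGG R=GGRR B=RRBB L=BBOO
After move 2 (F): F=GOGO U=WWOB R=WGWR D=RGYY L=BYOY
After move 3 (R): R=WWRG U=WOOO F=GGGY D=RBYR B=BRWB
After move 4 (U'): U=OOWO F=BYGY R=GGRG B=WWWB L=BROY
After move 5 (R): R=RGGG U=OYWY F=BBGR D=RWYW B=OWOB
After move 6 (U'): U=YYOW F=BRGR R=BBGG B=RGOB L=OWOY
Query 1: L[2] = O
Query 2: B[2] = O
Query 3: D[1] = W
Query 4: F[0] = B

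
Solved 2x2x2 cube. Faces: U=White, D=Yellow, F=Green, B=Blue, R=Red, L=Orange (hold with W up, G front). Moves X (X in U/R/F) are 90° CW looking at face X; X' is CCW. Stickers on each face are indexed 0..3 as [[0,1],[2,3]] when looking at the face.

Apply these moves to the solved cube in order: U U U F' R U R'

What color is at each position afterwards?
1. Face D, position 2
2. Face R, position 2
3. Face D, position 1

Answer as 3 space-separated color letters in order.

Answer: Y R Y

Derivation:
After move 1 (U): U=WWWW F=RRGG R=BBRR B=OOBB L=GGOO
After move 2 (U): U=WWWW F=BBGG R=OORR B=GGBB L=RROO
After move 3 (U): U=WWWW F=OOGG R=GGRR B=RRBB L=BBOO
After move 4 (F'): F=OGOG U=WWGR R=YGYR D=BOYY L=BWOW
After move 5 (R): R=YYRG U=WGGG F=OOOY D=BBYR B=RRWB
After move 6 (U): U=GWGG F=YYOY R=RRRG B=BWWB L=OOOW
After move 7 (R'): R=RGRR U=GWGB F=YWOG D=BYYY B=RWBB
Query 1: D[2] = Y
Query 2: R[2] = R
Query 3: D[1] = Y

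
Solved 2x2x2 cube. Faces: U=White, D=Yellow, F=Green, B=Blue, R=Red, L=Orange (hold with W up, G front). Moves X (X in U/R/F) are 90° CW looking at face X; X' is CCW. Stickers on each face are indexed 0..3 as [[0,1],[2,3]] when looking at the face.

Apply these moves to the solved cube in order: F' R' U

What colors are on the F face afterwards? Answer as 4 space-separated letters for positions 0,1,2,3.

After move 1 (F'): F=GGGG U=WWRR R=YRYR D=OOYY L=OWOW
After move 2 (R'): R=RRYY U=WBRB F=GWGR D=OGYG B=YBOB
After move 3 (U): U=RWBB F=RRGR R=YBYY B=OWOB L=GWOW
Query: F face = RRGR

Answer: R R G R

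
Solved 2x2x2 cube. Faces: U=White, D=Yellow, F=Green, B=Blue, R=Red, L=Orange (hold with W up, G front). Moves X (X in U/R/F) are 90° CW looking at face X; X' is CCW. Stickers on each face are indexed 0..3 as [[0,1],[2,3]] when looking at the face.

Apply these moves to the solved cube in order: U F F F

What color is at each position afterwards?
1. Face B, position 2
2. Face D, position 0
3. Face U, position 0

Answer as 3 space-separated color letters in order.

Answer: B G W

Derivation:
After move 1 (U): U=WWWW F=RRGG R=BBRR B=OOBB L=GGOO
After move 2 (F): F=GRGR U=WWOG R=WBWR D=RBYY L=GYOY
After move 3 (F): F=GGRR U=WWYY R=OBGR D=WWYY L=GROB
After move 4 (F): F=RGRG U=WWBR R=YBYR D=GOYY L=GWOW
Query 1: B[2] = B
Query 2: D[0] = G
Query 3: U[0] = W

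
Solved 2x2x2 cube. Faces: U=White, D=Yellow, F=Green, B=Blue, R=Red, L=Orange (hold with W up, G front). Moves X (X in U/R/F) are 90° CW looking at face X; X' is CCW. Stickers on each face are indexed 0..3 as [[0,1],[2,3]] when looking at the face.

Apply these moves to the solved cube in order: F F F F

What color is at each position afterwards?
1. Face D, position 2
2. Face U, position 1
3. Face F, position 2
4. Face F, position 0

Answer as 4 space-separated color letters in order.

Answer: Y W G G

Derivation:
After move 1 (F): F=GGGG U=WWOO R=WRWR D=RRYY L=OYOY
After move 2 (F): F=GGGG U=WWYY R=OROR D=WWYY L=OROR
After move 3 (F): F=GGGG U=WWRR R=YRYR D=OOYY L=OWOW
After move 4 (F): F=GGGG U=WWWW R=RRRR D=YYYY L=OOOO
Query 1: D[2] = Y
Query 2: U[1] = W
Query 3: F[2] = G
Query 4: F[0] = G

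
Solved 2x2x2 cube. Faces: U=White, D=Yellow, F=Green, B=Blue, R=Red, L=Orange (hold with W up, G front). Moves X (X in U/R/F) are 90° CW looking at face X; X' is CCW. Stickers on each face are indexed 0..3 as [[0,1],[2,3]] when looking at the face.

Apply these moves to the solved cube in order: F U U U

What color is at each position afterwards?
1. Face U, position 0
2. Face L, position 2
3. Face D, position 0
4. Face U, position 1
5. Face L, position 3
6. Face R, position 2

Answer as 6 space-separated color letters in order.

After move 1 (F): F=GGGG U=WWOO R=WRWR D=RRYY L=OYOY
After move 2 (U): U=OWOW F=WRGG R=BBWR B=OYBB L=GGOY
After move 3 (U): U=OOWW F=BBGG R=OYWR B=GGBB L=WROY
After move 4 (U): U=WOWO F=OYGG R=GGWR B=WRBB L=BBOY
Query 1: U[0] = W
Query 2: L[2] = O
Query 3: D[0] = R
Query 4: U[1] = O
Query 5: L[3] = Y
Query 6: R[2] = W

Answer: W O R O Y W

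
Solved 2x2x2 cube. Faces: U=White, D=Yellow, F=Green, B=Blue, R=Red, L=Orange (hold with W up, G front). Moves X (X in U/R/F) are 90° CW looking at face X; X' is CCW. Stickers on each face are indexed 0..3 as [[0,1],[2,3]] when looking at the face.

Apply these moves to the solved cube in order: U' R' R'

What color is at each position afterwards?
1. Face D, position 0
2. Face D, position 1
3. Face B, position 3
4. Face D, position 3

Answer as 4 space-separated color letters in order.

Answer: Y W B W

Derivation:
After move 1 (U'): U=WWWW F=OOGG R=GGRR B=RRBB L=BBOO
After move 2 (R'): R=GRGR U=WBWR F=OWGW D=YOYG B=YRYB
After move 3 (R'): R=RRGG U=WYWY F=OBGR D=YWYW B=GROB
Query 1: D[0] = Y
Query 2: D[1] = W
Query 3: B[3] = B
Query 4: D[3] = W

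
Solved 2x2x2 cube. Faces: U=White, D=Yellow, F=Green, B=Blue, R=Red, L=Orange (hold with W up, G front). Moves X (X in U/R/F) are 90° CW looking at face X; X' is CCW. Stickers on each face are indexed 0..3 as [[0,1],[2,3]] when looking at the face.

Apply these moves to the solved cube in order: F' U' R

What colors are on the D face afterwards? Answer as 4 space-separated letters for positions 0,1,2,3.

After move 1 (F'): F=GGGG U=WWRR R=YRYR D=OOYY L=OWOW
After move 2 (U'): U=WRWR F=OWGG R=GGYR B=YRBB L=BBOW
After move 3 (R): R=YGRG U=WWWG F=OOGY D=OBYY B=RRRB
Query: D face = OBYY

Answer: O B Y Y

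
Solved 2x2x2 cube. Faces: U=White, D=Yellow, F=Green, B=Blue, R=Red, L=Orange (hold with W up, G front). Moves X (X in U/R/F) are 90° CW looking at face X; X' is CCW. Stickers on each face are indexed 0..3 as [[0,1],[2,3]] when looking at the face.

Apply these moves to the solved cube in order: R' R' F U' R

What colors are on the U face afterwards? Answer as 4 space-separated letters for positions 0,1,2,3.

After move 1 (R'): R=RRRR U=WBWB F=GWGW D=YGYG B=YBYB
After move 2 (R'): R=RRRR U=WYWY F=GBGB D=YWYW B=GBGB
After move 3 (F): F=GGBB U=WYOO R=WRYR D=RRYW L=OYOW
After move 4 (U'): U=YOWO F=OYBB R=GGYR B=WRGB L=GBOW
After move 5 (R): R=YGRG U=YYWB F=ORBW D=RGYW B=OROB
Query: U face = YYWB

Answer: Y Y W B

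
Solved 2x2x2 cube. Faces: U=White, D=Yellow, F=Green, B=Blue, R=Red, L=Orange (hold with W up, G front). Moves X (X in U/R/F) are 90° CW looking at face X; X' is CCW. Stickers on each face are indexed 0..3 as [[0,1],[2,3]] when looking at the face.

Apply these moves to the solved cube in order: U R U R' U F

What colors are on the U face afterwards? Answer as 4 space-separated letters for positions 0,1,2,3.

Answer: G W O W

Derivation:
After move 1 (U): U=WWWW F=RRGG R=BBRR B=OOBB L=GGOO
After move 2 (R): R=RBRB U=WRWG F=RYGY D=YBYO B=WOWB
After move 3 (U): U=WWGR F=RBGY R=WORB B=GGWB L=RYOO
After move 4 (R'): R=OBWR U=WWGG F=RWGR D=YBYY B=OGBB
After move 5 (U): U=GWGW F=OBGR R=OGWR B=RYBB L=RWOO
After move 6 (F): F=GORB U=GWOW R=GGWR D=WOYY L=RYOB
Query: U face = GWOW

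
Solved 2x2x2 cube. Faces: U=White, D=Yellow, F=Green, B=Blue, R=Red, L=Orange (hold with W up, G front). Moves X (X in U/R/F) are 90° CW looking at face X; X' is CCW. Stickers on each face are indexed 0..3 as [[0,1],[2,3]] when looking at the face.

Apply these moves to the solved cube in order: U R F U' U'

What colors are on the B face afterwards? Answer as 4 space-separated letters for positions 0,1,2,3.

After move 1 (U): U=WWWW F=RRGG R=BBRR B=OOBB L=GGOO
After move 2 (R): R=RBRB U=WRWG F=RYGY D=YBYO B=WOWB
After move 3 (F): F=GRYY U=WROG R=WBGB D=RRYO L=GYOB
After move 4 (U'): U=RGWO F=GYYY R=GRGB B=WBWB L=WOOB
After move 5 (U'): U=GORW F=WOYY R=GYGB B=GRWB L=WBOB
Query: B face = GRWB

Answer: G R W B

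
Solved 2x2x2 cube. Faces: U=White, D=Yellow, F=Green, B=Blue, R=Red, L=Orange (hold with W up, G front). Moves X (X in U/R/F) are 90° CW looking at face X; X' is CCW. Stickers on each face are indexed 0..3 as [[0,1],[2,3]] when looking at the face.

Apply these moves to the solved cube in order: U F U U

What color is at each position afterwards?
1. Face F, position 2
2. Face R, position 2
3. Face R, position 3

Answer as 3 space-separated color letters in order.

Answer: G W R

Derivation:
After move 1 (U): U=WWWW F=RRGG R=BBRR B=OOBB L=GGOO
After move 2 (F): F=GRGR U=WWOG R=WBWR D=RBYY L=GYOY
After move 3 (U): U=OWGW F=WBGR R=OOWR B=GYBB L=GROY
After move 4 (U): U=GOWW F=OOGR R=GYWR B=GRBB L=WBOY
Query 1: F[2] = G
Query 2: R[2] = W
Query 3: R[3] = R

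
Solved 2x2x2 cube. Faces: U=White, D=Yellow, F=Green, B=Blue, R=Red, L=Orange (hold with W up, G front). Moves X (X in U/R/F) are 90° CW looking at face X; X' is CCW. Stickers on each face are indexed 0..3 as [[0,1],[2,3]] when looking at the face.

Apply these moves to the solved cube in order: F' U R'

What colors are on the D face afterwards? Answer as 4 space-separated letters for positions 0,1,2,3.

After move 1 (F'): F=GGGG U=WWRR R=YRYR D=OOYY L=OWOW
After move 2 (U): U=RWRW F=YRGG R=BBYR B=OWBB L=GGOW
After move 3 (R'): R=BRBY U=RBRO F=YWGW D=ORYG B=YWOB
Query: D face = ORYG

Answer: O R Y G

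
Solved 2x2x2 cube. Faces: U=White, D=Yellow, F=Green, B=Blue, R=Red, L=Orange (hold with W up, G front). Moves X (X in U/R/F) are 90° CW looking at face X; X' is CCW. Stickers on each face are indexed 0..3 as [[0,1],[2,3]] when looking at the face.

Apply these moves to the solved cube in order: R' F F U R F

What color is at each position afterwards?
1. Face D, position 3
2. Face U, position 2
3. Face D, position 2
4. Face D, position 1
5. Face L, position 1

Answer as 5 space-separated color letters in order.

Answer: O R Y O B

Derivation:
After move 1 (R'): R=RRRR U=WBWB F=GWGW D=YGYG B=YBYB
After move 2 (F): F=GGWW U=WBOO R=WRBR D=RRYG L=OYOG
After move 3 (F): F=WGWG U=WBGY R=OROR D=BWYG L=OROR
After move 4 (U): U=GWYB F=ORWG R=YBOR B=ORYB L=WGOR
After move 5 (R): R=OYRB U=GRYG F=OWWG D=BYYO B=BRWB
After move 6 (F): F=WOGW U=GRRG R=YYGB D=ROYO L=WBOY
Query 1: D[3] = O
Query 2: U[2] = R
Query 3: D[2] = Y
Query 4: D[1] = O
Query 5: L[1] = B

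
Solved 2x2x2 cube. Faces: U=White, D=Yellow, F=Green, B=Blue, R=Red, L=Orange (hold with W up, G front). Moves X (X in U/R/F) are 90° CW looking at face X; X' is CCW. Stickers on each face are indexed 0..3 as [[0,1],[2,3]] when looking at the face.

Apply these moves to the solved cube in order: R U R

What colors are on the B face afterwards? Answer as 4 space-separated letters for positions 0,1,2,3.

After move 1 (R): R=RRRR U=WGWG F=GYGY D=YBYB B=WBWB
After move 2 (U): U=WWGG F=RRGY R=WBRR B=OOWB L=GYOO
After move 3 (R): R=RWRB U=WRGY F=RBGB D=YWYO B=GOWB
Query: B face = GOWB

Answer: G O W B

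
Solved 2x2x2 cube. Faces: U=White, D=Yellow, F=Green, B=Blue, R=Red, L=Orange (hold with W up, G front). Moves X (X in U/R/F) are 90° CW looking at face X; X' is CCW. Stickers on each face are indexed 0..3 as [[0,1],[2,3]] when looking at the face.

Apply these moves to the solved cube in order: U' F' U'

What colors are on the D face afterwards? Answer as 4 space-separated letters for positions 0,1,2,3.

Answer: B O Y Y

Derivation:
After move 1 (U'): U=WWWW F=OOGG R=GGRR B=RRBB L=BBOO
After move 2 (F'): F=OGOG U=WWGR R=YGYR D=BOYY L=BWOW
After move 3 (U'): U=WRWG F=BWOG R=OGYR B=YGBB L=RROW
Query: D face = BOYY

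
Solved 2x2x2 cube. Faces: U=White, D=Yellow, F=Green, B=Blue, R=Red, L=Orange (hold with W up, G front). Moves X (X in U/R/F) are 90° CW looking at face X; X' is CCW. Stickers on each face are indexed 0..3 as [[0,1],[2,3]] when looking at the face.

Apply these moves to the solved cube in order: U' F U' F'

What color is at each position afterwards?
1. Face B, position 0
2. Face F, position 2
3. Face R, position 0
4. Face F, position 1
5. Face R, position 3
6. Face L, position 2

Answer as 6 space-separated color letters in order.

After move 1 (U'): U=WWWW F=OOGG R=GGRR B=RRBB L=BBOO
After move 2 (F): F=GOGO U=WWOB R=WGWR D=RGYY L=BYOY
After move 3 (U'): U=WBWO F=BYGO R=GOWR B=WGBB L=RROY
After move 4 (F'): F=YOBG U=WBGW R=GORR D=RYYY L=ROOW
Query 1: B[0] = W
Query 2: F[2] = B
Query 3: R[0] = G
Query 4: F[1] = O
Query 5: R[3] = R
Query 6: L[2] = O

Answer: W B G O R O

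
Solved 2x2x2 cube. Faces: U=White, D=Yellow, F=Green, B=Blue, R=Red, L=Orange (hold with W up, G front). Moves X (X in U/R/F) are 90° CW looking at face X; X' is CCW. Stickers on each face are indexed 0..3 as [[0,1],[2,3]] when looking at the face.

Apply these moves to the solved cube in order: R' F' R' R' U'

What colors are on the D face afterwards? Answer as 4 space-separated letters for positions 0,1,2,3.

After move 1 (R'): R=RRRR U=WBWB F=GWGW D=YGYG B=YBYB
After move 2 (F'): F=WWGG U=WBRR R=GRYR D=OOYG L=OBOW
After move 3 (R'): R=RRGY U=WYRY F=WBGR D=OWYG B=GBOB
After move 4 (R'): R=RYRG U=WORG F=WYGY D=OBYR B=GBWB
After move 5 (U'): U=OGWR F=OBGY R=WYRG B=RYWB L=GBOW
Query: D face = OBYR

Answer: O B Y R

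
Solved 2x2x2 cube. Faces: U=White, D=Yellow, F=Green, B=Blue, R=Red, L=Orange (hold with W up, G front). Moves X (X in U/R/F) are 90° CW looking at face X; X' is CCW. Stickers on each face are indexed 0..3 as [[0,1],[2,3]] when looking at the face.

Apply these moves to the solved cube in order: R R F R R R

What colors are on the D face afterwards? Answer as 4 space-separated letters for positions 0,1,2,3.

Answer: R G Y B

Derivation:
After move 1 (R): R=RRRR U=WGWG F=GYGY D=YBYB B=WBWB
After move 2 (R): R=RRRR U=WYWY F=GBGB D=YWYW B=GBGB
After move 3 (F): F=GGBB U=WYOO R=WRYR D=RRYW L=OYOW
After move 4 (R): R=YWRR U=WGOB F=GRBW D=RGYG B=OBYB
After move 5 (R): R=RYRW U=WROW F=GGBG D=RYYO B=BBGB
After move 6 (R): R=RRWY U=WGOG F=GYBO D=RGYB B=WBRB
Query: D face = RGYB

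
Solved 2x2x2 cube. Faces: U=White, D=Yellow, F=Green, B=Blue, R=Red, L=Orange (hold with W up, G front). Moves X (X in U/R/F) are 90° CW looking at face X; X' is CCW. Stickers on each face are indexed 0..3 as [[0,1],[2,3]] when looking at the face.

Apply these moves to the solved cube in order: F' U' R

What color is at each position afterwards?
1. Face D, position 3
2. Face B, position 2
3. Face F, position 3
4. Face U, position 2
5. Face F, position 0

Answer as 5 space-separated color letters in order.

Answer: Y R Y W O

Derivation:
After move 1 (F'): F=GGGG U=WWRR R=YRYR D=OOYY L=OWOW
After move 2 (U'): U=WRWR F=OWGG R=GGYR B=YRBB L=BBOW
After move 3 (R): R=YGRG U=WWWG F=OOGY D=OBYY B=RRRB
Query 1: D[3] = Y
Query 2: B[2] = R
Query 3: F[3] = Y
Query 4: U[2] = W
Query 5: F[0] = O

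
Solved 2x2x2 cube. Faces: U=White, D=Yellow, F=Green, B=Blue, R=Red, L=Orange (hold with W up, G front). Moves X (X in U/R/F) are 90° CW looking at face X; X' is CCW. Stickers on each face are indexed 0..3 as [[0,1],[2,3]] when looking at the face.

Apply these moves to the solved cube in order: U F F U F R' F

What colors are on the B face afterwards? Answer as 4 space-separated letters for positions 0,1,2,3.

Answer: Y R O B

Derivation:
After move 1 (U): U=WWWW F=RRGG R=BBRR B=OOBB L=GGOO
After move 2 (F): F=GRGR U=WWOG R=WBWR D=RBYY L=GYOY
After move 3 (F): F=GGRR U=WWYY R=OBGR D=WWYY L=GROB
After move 4 (U): U=YWYW F=OBRR R=OOGR B=GRBB L=GGOB
After move 5 (F): F=RORB U=YWBG R=YOWR D=GOYY L=GWOW
After move 6 (R'): R=ORYW U=YBBG F=RWRG D=GOYB B=YROB
After move 7 (F): F=RRGW U=YBWW R=BRGW D=YOYB L=GGOO
Query: B face = YROB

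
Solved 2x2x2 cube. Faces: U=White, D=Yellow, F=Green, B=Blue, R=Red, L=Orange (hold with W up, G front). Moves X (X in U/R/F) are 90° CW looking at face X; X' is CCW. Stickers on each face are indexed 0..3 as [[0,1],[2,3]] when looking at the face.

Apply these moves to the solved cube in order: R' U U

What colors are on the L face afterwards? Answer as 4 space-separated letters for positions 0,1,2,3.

After move 1 (R'): R=RRRR U=WBWB F=GWGW D=YGYG B=YBYB
After move 2 (U): U=WWBB F=RRGW R=YBRR B=OOYB L=GWOO
After move 3 (U): U=BWBW F=YBGW R=OORR B=GWYB L=RROO
Query: L face = RROO

Answer: R R O O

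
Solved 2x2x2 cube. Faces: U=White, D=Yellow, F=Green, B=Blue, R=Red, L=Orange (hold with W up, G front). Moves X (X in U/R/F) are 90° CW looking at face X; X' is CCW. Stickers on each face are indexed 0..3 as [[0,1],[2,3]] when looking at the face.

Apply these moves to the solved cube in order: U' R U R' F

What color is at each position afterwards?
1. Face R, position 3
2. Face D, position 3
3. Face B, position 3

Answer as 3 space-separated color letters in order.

Answer: R Y B

Derivation:
After move 1 (U'): U=WWWW F=OOGG R=GGRR B=RRBB L=BBOO
After move 2 (R): R=RGRG U=WOWG F=OYGY D=YBYR B=WRWB
After move 3 (U): U=WWGO F=RGGY R=WRRG B=BBWB L=OYOO
After move 4 (R'): R=RGWR U=WWGB F=RWGO D=YGYY B=RBBB
After move 5 (F): F=GROW U=WWOY R=GGBR D=WRYY L=OYOG
Query 1: R[3] = R
Query 2: D[3] = Y
Query 3: B[3] = B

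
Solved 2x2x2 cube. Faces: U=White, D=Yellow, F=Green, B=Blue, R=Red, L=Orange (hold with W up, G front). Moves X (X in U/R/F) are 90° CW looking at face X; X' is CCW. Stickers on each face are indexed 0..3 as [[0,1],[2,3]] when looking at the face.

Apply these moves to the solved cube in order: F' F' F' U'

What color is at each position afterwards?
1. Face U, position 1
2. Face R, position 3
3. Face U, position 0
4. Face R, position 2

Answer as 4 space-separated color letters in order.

Answer: O R W W

Derivation:
After move 1 (F'): F=GGGG U=WWRR R=YRYR D=OOYY L=OWOW
After move 2 (F'): F=GGGG U=WWYY R=OROR D=WWYY L=OROR
After move 3 (F'): F=GGGG U=WWOO R=WRWR D=RRYY L=OYOY
After move 4 (U'): U=WOWO F=OYGG R=GGWR B=WRBB L=BBOY
Query 1: U[1] = O
Query 2: R[3] = R
Query 3: U[0] = W
Query 4: R[2] = W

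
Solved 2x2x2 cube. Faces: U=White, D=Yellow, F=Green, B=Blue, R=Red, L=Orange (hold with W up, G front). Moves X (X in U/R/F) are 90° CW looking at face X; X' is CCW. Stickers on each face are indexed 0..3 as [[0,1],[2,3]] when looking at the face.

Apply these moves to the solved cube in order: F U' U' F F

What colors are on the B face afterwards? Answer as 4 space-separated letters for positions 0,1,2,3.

Answer: G G B B

Derivation:
After move 1 (F): F=GGGG U=WWOO R=WRWR D=RRYY L=OYOY
After move 2 (U'): U=WOWO F=OYGG R=GGWR B=WRBB L=BBOY
After move 3 (U'): U=OOWW F=BBGG R=OYWR B=GGBB L=WROY
After move 4 (F): F=GBGB U=OOYR R=WYWR D=WOYY L=WROR
After move 5 (F): F=GGBB U=OORR R=YYRR D=WWYY L=WWOO
Query: B face = GGBB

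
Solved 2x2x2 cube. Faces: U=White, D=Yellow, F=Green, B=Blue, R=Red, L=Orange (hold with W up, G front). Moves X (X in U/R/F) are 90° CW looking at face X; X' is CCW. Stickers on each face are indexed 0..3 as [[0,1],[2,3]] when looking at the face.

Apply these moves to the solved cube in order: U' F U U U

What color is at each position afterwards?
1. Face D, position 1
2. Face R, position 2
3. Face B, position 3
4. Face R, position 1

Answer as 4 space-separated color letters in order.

Answer: G W B O

Derivation:
After move 1 (U'): U=WWWW F=OOGG R=GGRR B=RRBB L=BBOO
After move 2 (F): F=GOGO U=WWOB R=WGWR D=RGYY L=BYOY
After move 3 (U): U=OWBW F=WGGO R=RRWR B=BYBB L=GOOY
After move 4 (U): U=BOWW F=RRGO R=BYWR B=GOBB L=WGOY
After move 5 (U): U=WBWO F=BYGO R=GOWR B=WGBB L=RROY
Query 1: D[1] = G
Query 2: R[2] = W
Query 3: B[3] = B
Query 4: R[1] = O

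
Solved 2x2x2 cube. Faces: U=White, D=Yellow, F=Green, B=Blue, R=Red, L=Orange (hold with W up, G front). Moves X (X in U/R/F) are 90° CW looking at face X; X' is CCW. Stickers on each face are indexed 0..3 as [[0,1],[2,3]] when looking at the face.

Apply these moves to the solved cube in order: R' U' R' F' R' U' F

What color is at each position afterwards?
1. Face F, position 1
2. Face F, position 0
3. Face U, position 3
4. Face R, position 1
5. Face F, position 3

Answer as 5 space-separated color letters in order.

Answer: Y O R Y R

Derivation:
After move 1 (R'): R=RRRR U=WBWB F=GWGW D=YGYG B=YBYB
After move 2 (U'): U=BBWW F=OOGW R=GWRR B=RRYB L=YBOO
After move 3 (R'): R=WRGR U=BYWR F=OBGW D=YOYW B=GRGB
After move 4 (F'): F=BWOG U=BYWG R=ORYR D=BOYW L=YROW
After move 5 (R'): R=RROY U=BGWG F=BYOG D=BWYG B=WROB
After move 6 (U'): U=GGBW F=YROG R=BYOY B=RROB L=WROW
After move 7 (F): F=OYGR U=GGWR R=BYWY D=OBYG L=WBOW
Query 1: F[1] = Y
Query 2: F[0] = O
Query 3: U[3] = R
Query 4: R[1] = Y
Query 5: F[3] = R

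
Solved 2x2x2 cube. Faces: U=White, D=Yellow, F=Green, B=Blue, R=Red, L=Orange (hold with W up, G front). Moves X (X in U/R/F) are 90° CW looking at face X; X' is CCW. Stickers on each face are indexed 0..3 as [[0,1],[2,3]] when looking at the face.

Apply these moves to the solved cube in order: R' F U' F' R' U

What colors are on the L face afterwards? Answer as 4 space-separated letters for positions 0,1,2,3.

After move 1 (R'): R=RRRR U=WBWB F=GWGW D=YGYG B=YBYB
After move 2 (F): F=GGWW U=WBOO R=WRBR D=RRYG L=OYOG
After move 3 (U'): U=BOWO F=OYWW R=GGBR B=WRYB L=YBOG
After move 4 (F'): F=YWOW U=BOGB R=RGRR D=BGYG L=YOOW
After move 5 (R'): R=GRRR U=BYGW F=YOOB D=BWYW B=GRGB
After move 6 (U): U=GBWY F=GROB R=GRRR B=YOGB L=YOOW
Query: L face = YOOW

Answer: Y O O W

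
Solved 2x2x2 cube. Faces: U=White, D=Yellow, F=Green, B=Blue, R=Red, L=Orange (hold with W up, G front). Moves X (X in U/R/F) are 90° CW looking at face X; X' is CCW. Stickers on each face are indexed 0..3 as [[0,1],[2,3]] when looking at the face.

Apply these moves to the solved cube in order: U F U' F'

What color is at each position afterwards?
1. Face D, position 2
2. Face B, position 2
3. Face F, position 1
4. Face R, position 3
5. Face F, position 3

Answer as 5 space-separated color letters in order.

After move 1 (U): U=WWWW F=RRGG R=BBRR B=OOBB L=GGOO
After move 2 (F): F=GRGR U=WWOG R=WBWR D=RBYY L=GYOY
After move 3 (U'): U=WGWO F=GYGR R=GRWR B=WBBB L=OOOY
After move 4 (F'): F=YRGG U=WGGW R=BRRR D=OYYY L=OOOW
Query 1: D[2] = Y
Query 2: B[2] = B
Query 3: F[1] = R
Query 4: R[3] = R
Query 5: F[3] = G

Answer: Y B R R G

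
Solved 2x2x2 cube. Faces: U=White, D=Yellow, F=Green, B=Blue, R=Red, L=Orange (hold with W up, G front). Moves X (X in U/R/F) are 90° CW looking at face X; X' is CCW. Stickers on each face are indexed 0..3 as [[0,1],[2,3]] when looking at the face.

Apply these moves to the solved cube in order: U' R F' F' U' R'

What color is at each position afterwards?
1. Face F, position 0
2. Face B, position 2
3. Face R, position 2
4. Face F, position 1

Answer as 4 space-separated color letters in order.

After move 1 (U'): U=WWWW F=OOGG R=GGRR B=RRBB L=BBOO
After move 2 (R): R=RGRG U=WOWG F=OYGY D=YBYR B=WRWB
After move 3 (F'): F=YYOG U=WORR R=BGYG D=BOYR L=BGOW
After move 4 (F'): F=YGYO U=WOBY R=OGBG D=GWYR L=BROR
After move 5 (U'): U=OYWB F=BRYO R=YGBG B=OGWB L=WROR
After move 6 (R'): R=GGYB U=OWWO F=BYYB D=GRYO B=RGWB
Query 1: F[0] = B
Query 2: B[2] = W
Query 3: R[2] = Y
Query 4: F[1] = Y

Answer: B W Y Y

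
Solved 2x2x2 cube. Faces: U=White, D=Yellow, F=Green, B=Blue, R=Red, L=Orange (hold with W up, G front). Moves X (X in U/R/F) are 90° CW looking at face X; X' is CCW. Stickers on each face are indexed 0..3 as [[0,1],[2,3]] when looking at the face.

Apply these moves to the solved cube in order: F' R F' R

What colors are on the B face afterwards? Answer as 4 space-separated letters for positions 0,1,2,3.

After move 1 (F'): F=GGGG U=WWRR R=YRYR D=OOYY L=OWOW
After move 2 (R): R=YYRR U=WGRG F=GOGY D=OBYB B=RBWB
After move 3 (F'): F=OYGG U=WGYR R=BYOR D=WWYB L=OGOR
After move 4 (R): R=OBRY U=WYYG F=OWGB D=WWYR B=RBGB
Query: B face = RBGB

Answer: R B G B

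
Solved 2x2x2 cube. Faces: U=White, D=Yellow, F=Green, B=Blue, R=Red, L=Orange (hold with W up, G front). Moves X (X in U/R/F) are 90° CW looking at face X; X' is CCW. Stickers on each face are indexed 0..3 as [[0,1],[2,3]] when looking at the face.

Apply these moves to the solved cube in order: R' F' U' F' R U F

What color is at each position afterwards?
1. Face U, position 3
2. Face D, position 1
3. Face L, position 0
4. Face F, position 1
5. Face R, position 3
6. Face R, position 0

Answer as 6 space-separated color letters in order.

After move 1 (R'): R=RRRR U=WBWB F=GWGW D=YGYG B=YBYB
After move 2 (F'): F=WWGG U=WBRR R=GRYR D=OOYG L=OBOW
After move 3 (U'): U=BRWR F=OBGG R=WWYR B=GRYB L=YBOW
After move 4 (F'): F=BGOG U=BRWY R=OWOR D=BWYG L=YROW
After move 5 (R): R=OORW U=BGWG F=BWOG D=BYYG B=YRRB
After move 6 (U): U=WBGG F=OOOG R=YRRW B=YRRB L=BWOW
After move 7 (F): F=OOGO U=WBWW R=GRGW D=RYYG L=BBOY
Query 1: U[3] = W
Query 2: D[1] = Y
Query 3: L[0] = B
Query 4: F[1] = O
Query 5: R[3] = W
Query 6: R[0] = G

Answer: W Y B O W G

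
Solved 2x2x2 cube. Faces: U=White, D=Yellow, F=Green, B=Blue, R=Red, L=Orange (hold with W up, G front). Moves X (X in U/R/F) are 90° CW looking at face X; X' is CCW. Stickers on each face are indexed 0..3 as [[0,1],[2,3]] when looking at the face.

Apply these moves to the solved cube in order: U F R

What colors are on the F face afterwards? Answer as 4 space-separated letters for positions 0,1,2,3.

After move 1 (U): U=WWWW F=RRGG R=BBRR B=OOBB L=GGOO
After move 2 (F): F=GRGR U=WWOG R=WBWR D=RBYY L=GYOY
After move 3 (R): R=WWRB U=WROR F=GBGY D=RBYO B=GOWB
Query: F face = GBGY

Answer: G B G Y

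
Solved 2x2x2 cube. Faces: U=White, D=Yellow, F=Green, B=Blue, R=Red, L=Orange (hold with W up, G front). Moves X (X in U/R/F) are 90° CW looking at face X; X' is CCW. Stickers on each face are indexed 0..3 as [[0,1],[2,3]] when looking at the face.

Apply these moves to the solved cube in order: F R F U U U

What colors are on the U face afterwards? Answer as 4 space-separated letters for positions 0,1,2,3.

After move 1 (F): F=GGGG U=WWOO R=WRWR D=RRYY L=OYOY
After move 2 (R): R=WWRR U=WGOG F=GRGY D=RBYB B=OBWB
After move 3 (F): F=GGYR U=WGYY R=OWGR D=RWYB L=OROB
After move 4 (U): U=YWYG F=OWYR R=OBGR B=ORWB L=GGOB
After move 5 (U): U=YYGW F=OBYR R=ORGR B=GGWB L=OWOB
After move 6 (U): U=GYWY F=ORYR R=GGGR B=OWWB L=OBOB
Query: U face = GYWY

Answer: G Y W Y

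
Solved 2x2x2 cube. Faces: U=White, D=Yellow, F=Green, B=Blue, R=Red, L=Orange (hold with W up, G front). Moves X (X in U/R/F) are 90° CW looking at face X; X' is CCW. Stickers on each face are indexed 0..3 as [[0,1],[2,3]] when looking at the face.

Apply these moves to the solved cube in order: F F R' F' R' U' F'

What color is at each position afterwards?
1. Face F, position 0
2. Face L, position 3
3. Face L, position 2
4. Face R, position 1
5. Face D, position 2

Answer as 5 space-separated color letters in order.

Answer: B W O B Y

Derivation:
After move 1 (F): F=GGGG U=WWOO R=WRWR D=RRYY L=OYOY
After move 2 (F): F=GGGG U=WWYY R=OROR D=WWYY L=OROR
After move 3 (R'): R=RROO U=WBYB F=GWGY D=WGYG B=YBWB
After move 4 (F'): F=WYGG U=WBRO R=GRWO D=RRYG L=OBOY
After move 5 (R'): R=ROGW U=WWRY F=WBGO D=RYYG B=GBRB
After move 6 (U'): U=WYWR F=OBGO R=WBGW B=RORB L=GBOY
After move 7 (F'): F=BOOG U=WYWG R=YBRW D=BYYG L=GROW
Query 1: F[0] = B
Query 2: L[3] = W
Query 3: L[2] = O
Query 4: R[1] = B
Query 5: D[2] = Y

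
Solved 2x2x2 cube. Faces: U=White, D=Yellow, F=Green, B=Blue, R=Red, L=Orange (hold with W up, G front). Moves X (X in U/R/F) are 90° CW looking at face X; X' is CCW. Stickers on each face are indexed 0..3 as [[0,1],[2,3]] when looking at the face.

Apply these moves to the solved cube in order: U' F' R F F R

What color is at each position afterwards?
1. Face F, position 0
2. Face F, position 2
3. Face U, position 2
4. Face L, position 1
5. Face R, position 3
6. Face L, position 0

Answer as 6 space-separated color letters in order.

After move 1 (U'): U=WWWW F=OOGG R=GGRR B=RRBB L=BBOO
After move 2 (F'): F=OGOG U=WWGR R=YGYR D=BOYY L=BWOW
After move 3 (R): R=YYRG U=WGGG F=OOOY D=BBYR B=RRWB
After move 4 (F): F=OOYO U=WGWW R=GYGG D=RYYR L=BBOB
After move 5 (F): F=YOOO U=WGBB R=WYWG D=GGYR L=BROY
After move 6 (R): R=WWGY U=WOBO F=YGOR D=GWYR B=BRGB
Query 1: F[0] = Y
Query 2: F[2] = O
Query 3: U[2] = B
Query 4: L[1] = R
Query 5: R[3] = Y
Query 6: L[0] = B

Answer: Y O B R Y B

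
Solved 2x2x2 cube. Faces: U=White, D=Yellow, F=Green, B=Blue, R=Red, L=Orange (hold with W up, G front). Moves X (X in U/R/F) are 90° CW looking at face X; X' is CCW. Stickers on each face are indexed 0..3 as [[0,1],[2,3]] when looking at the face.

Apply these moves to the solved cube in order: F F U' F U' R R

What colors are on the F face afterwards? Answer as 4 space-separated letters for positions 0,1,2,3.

After move 1 (F): F=GGGG U=WWOO R=WRWR D=RRYY L=OYOY
After move 2 (F): F=GGGG U=WWYY R=OROR D=WWYY L=OROR
After move 3 (U'): U=WYWY F=ORGG R=GGOR B=ORBB L=BBOR
After move 4 (F): F=GOGR U=WYRB R=WGYR D=OGYY L=BWOW
After move 5 (U'): U=YBWR F=BWGR R=GOYR B=WGBB L=OROW
After move 6 (R): R=YGRO U=YWWR F=BGGY D=OBYW B=RGBB
After move 7 (R): R=RYOG U=YGWY F=BBGW D=OBYR B=RGWB
Query: F face = BBGW

Answer: B B G W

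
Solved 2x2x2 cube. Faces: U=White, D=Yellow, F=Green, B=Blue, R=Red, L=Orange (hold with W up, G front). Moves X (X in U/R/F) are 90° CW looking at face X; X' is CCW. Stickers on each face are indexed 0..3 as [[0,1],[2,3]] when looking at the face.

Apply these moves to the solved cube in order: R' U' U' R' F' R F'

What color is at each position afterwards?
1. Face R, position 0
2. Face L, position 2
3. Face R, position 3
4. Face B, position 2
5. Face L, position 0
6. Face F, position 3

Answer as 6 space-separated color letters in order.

Answer: G O R Y R Y

Derivation:
After move 1 (R'): R=RRRR U=WBWB F=GWGW D=YGYG B=YBYB
After move 2 (U'): U=BBWW F=OOGW R=GWRR B=RRYB L=YBOO
After move 3 (U'): U=BWBW F=YBGW R=OORR B=GWYB L=RROO
After move 4 (R'): R=OROR U=BYBG F=YWGW D=YBYW B=GWGB
After move 5 (F'): F=WWYG U=BYOO R=BRYR D=ROYW L=RGOB
After move 6 (R): R=YBRR U=BWOG F=WOYW D=RGYG B=OWYB
After move 7 (F'): F=OWWY U=BWYR R=GBRR D=GBYG L=RGOO
Query 1: R[0] = G
Query 2: L[2] = O
Query 3: R[3] = R
Query 4: B[2] = Y
Query 5: L[0] = R
Query 6: F[3] = Y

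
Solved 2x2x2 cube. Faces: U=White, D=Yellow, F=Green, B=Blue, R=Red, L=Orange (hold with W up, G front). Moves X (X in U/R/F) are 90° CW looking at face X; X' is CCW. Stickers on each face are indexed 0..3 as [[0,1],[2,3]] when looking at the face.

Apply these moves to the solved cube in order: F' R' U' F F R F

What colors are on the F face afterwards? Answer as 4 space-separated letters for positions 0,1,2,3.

After move 1 (F'): F=GGGG U=WWRR R=YRYR D=OOYY L=OWOW
After move 2 (R'): R=RRYY U=WBRB F=GWGR D=OGYG B=YBOB
After move 3 (U'): U=BBWR F=OWGR R=GWYY B=RROB L=YBOW
After move 4 (F): F=GORW U=BBWB R=WWRY D=YGYG L=YOOG
After move 5 (F): F=RGWO U=BBGO R=WWBY D=RWYG L=YYOG
After move 6 (R): R=BWYW U=BGGO F=RWWG D=ROYR B=ORBB
After move 7 (F): F=WRGW U=BGGY R=GWOW D=YBYR L=YROO
Query: F face = WRGW

Answer: W R G W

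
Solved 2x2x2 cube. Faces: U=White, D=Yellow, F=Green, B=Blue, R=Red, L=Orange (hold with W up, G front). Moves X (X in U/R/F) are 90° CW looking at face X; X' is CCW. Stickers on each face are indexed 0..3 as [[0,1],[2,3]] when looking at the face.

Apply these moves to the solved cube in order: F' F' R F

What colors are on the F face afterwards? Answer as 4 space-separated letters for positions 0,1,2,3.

After move 1 (F'): F=GGGG U=WWRR R=YRYR D=OOYY L=OWOW
After move 2 (F'): F=GGGG U=WWYY R=OROR D=WWYY L=OROR
After move 3 (R): R=OORR U=WGYG F=GWGY D=WBYB B=YBWB
After move 4 (F): F=GGYW U=WGRR R=YOGR D=ROYB L=OWOB
Query: F face = GGYW

Answer: G G Y W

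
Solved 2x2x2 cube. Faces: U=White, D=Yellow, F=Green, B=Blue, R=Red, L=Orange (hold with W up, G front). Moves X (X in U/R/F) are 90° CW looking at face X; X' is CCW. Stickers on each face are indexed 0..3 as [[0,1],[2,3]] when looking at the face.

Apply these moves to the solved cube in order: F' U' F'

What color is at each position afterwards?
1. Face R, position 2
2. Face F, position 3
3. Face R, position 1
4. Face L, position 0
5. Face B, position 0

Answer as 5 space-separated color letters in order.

After move 1 (F'): F=GGGG U=WWRR R=YRYR D=OOYY L=OWOW
After move 2 (U'): U=WRWR F=OWGG R=GGYR B=YRBB L=BBOW
After move 3 (F'): F=WGOG U=WRGY R=OGOR D=BWYY L=BROW
Query 1: R[2] = O
Query 2: F[3] = G
Query 3: R[1] = G
Query 4: L[0] = B
Query 5: B[0] = Y

Answer: O G G B Y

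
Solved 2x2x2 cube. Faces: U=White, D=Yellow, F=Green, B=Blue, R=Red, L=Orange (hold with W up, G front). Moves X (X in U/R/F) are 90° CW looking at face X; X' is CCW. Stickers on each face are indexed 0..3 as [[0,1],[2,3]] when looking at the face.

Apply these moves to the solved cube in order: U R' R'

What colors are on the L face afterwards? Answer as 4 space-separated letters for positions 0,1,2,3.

After move 1 (U): U=WWWW F=RRGG R=BBRR B=OOBB L=GGOO
After move 2 (R'): R=BRBR U=WBWO F=RWGW D=YRYG B=YOYB
After move 3 (R'): R=RRBB U=WYWY F=RBGO D=YWYW B=GORB
Query: L face = GGOO

Answer: G G O O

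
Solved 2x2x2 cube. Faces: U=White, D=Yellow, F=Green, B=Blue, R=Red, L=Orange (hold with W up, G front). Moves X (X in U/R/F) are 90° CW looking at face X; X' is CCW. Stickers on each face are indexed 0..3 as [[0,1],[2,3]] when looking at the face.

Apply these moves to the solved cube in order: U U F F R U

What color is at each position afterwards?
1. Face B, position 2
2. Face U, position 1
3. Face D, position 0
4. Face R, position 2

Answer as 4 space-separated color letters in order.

After move 1 (U): U=WWWW F=RRGG R=BBRR B=OOBB L=GGOO
After move 2 (U): U=WWWW F=BBGG R=OORR B=GGBB L=RROO
After move 3 (F): F=GBGB U=WWOR R=WOWR D=ROYY L=RYOY
After move 4 (F): F=GGBB U=WWYY R=OORR D=WWYY L=RROO
After move 5 (R): R=RORO U=WGYB F=GWBY D=WBYG B=YGWB
After move 6 (U): U=YWBG F=ROBY R=YGRO B=RRWB L=GWOO
Query 1: B[2] = W
Query 2: U[1] = W
Query 3: D[0] = W
Query 4: R[2] = R

Answer: W W W R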